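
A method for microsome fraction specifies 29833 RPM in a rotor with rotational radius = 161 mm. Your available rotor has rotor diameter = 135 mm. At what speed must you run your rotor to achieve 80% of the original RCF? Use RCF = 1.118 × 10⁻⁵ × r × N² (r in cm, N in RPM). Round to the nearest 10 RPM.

Original rotor: r = 161 mm = 16.1 cm
RCF = 1.118 × 10⁻⁵ × r × N²
RCF_original = 1.118 × 10⁻⁵ × 16.1 × (29833)² = 1.118 × 10⁻⁵ × 16.1 × 890,007,889 ≈ 160,199.6 × g
Target RCF = 0.8 × 160,199.6 ≈ 128,159.7 × g
Your rotor: r = 135 mm / 2 = 67.5 mm = 6.75 cm
128,159.7 = 1.118 × 10⁻⁵ × 6.75 × N²
N² = 128,159.7 / (7.5465 × 10⁻⁵) = 1,698,266,746
N ≈ √1,698,266,746 ≈ 41,210.0

≈ 41210 RPM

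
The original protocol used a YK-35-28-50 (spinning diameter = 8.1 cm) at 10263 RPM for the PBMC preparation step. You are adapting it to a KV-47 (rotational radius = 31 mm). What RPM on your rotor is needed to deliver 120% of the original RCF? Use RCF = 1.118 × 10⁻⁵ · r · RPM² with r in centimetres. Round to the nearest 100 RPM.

≈ 12900 RPM

Original rotor: r = 8.1 / 2 = 4.05 cm
RCF = 1.118 × 10⁻⁵ × r × N²
RCF_original = 1.118 × 10⁻⁵ × 4.05 × (10263)² = 1.118 × 10⁻⁵ × 4.05 × 105,329,169 ≈ 4,769.2 × g
Target RCF = 1.2 × 4,769.2 ≈ 5,723 × g
Your rotor: r = 31 mm = 3.1 cm
5,723 = 1.118 × 10⁻⁵ × 3.1 × N²
N² = 5,723 / (3.4658 × 10⁻⁵) = 165,127,820
N ≈ √165,127,820 ≈ 12,850.2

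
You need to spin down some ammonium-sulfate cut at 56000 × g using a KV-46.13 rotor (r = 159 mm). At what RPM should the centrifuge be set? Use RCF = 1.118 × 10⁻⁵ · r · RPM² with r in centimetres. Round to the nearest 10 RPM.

r = 159 mm = 15.9 cm
56,000 = 1.118 × 10⁻⁵ × 15.9 × N²
N² = 56,000 / (17.7762 × 10⁻⁵) = 315,027,959
N ≈ √315,027,959 ≈ 17,749.0

N ≈ 17750 RPM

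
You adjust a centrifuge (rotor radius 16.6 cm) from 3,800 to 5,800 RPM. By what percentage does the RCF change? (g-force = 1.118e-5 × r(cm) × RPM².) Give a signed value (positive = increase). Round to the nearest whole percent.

RCF ∝ N², so the ratio is (5800/3800)² = (1.526316)² = 2.3296.
Change = 2.3296 − 1 = +1.3296 → +133.0%.

+133%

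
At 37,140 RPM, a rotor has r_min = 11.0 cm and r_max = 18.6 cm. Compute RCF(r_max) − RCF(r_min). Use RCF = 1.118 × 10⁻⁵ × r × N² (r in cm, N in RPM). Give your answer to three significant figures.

117000 ×g

RCF_max = 1.118 × 10⁻⁵ × 18.6 × (37140)² = 1.118 × 10⁻⁵ × 18.6 × 1,379,379,600 ≈ 286,839.2 × g
RCF_min = 1.118 × 10⁻⁵ × 11 × (37140)² = 1.118 × 10⁻⁵ × 11 × 1,379,379,600 ≈ 169,636.1 × g
ΔRCF = 286,839.2 − 169,636.1 = 117,203.1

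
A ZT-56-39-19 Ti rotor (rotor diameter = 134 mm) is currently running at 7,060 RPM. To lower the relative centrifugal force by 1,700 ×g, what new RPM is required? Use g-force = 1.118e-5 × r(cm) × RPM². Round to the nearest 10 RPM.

N₂ ≈ 5210 RPM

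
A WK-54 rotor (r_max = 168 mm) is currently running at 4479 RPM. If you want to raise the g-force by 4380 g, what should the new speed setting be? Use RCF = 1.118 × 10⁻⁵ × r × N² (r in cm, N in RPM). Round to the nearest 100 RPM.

r = 168 mm = 16.8 cm
Current RCF = 1.118 × 10⁻⁵ × 16.8 × (4479)² = 1.118 × 10⁻⁵ × 16.8 × 20,061,441 ≈ 3,768 × g
Target RCF = 3,768 + 4,380 = 8,148 × g
N² = 8,148 / (18.7824 × 10⁻⁵) = 43,381,038
N ≈ √43,381,038 ≈ 6,586.4

N₂ ≈ 6600 RPM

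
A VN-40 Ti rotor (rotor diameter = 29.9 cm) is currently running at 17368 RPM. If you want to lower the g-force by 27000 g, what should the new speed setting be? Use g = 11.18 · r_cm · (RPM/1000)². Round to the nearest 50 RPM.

r = 29.9 / 2 = 14.95 cm
Current RCF = 11.18 × 14.95 × (17.368)² = 11.18 × 14.95 × 301.647424 ≈ 50,417.7 × g
Target RCF = 50,417.7 − 27,000 = 23,417.7 × g
(N/1000)² = 23,417.7 / 167.141 = 140.1075
N = 1000 × √140.1075 ≈ 11,836.7

≈ 11850 RPM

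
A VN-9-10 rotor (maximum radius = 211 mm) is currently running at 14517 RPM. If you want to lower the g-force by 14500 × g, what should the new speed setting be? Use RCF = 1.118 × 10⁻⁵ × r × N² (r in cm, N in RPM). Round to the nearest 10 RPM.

N₂ ≈ 12220 RPM

r = 211 mm = 21.1 cm
Current RCF = 1.118 × 10⁻⁵ × 21.1 × (14517)² = 1.118 × 10⁻⁵ × 21.1 × 210,743,289 ≈ 49,713.9 × g
Target RCF = 49,713.9 − 14,500 = 35,213.9 × g
N² = 35,213.9 / (23.5898 × 10⁻⁵) = 149,275,958
N ≈ √149,275,958 ≈ 12,217.9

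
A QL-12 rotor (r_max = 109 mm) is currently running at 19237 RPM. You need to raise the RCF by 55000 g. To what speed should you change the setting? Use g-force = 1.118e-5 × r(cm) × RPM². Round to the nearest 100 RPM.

≈ 28700 RPM

r = 109 mm = 10.9 cm
Current RCF = 1.118 × 10⁻⁵ × 10.9 × (19237)² = 1.118 × 10⁻⁵ × 10.9 × 370,062,169 ≈ 45,096.5 × g
Target RCF = 45,096.5 + 55,000 = 100,096.5 × g
N² = 100,096.5 / (12.1862 × 10⁻⁵) = 821,392,231
N ≈ √821,392,231 ≈ 28,659.9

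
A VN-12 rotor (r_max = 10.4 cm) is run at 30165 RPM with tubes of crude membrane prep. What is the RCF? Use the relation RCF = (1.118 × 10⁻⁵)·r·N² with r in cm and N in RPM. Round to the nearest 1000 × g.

≈ 106000 x g

RCF = 1.118 × 10⁻⁵ × 10.4 × (30165)² = 1.118 × 10⁻⁵ × 10.4 × 909,927,225 ≈ 105,799.1 × g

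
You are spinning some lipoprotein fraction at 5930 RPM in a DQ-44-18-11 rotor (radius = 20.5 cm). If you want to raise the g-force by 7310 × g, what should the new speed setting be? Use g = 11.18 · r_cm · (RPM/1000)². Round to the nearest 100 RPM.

Current RCF = 11.18 × 20.5 × (5.93)² = 11.18 × 20.5 × 35.1649 ≈ 8,059.4 × g
Target RCF = 8,059.4 + 7,310 = 15,369.4 × g
(N/1000)² = 15,369.4 / 229.19 = 67.05964
N = 1000 × √67.05964 ≈ 8,189.0

≈ 8200 RPM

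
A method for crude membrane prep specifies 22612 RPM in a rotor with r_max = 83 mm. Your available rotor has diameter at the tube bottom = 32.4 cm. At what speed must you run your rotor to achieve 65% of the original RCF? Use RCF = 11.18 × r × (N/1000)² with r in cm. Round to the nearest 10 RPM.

Original rotor: r = 83 mm = 8.3 cm
RCF = 11.18 × r × (N/1000)²
RCF_original = 11.18 × 8.3 × (22.612)² = 11.18 × 8.3 × 511.302544 ≈ 47,445.8 × g
Target RCF = 0.65 × 47,445.8 ≈ 30,839.8 × g
Your rotor: r = 32.4 / 2 = 16.2 cm
30,839.8 = 11.18 × 16.2 × (N/1000)²
(N/1000)² = 30,839.8 / 181.116 = 170.2765
N = 1000 × √170.2765 ≈ 13,049.0

13050 RPM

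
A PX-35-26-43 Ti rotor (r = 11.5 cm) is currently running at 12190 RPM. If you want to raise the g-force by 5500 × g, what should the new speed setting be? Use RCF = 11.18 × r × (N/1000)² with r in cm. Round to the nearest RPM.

N₂ ≈ 13834 RPM

Current RCF = 11.18 × 11.5 × (12.19)² = 11.18 × 11.5 × 148.5961 ≈ 19,105 × g
Target RCF = 19,105 + 5,500 = 24,605 × g
(N/1000)² = 24,605 / 128.57 = 191.3743
N = 1000 × √191.3743 ≈ 13,833.8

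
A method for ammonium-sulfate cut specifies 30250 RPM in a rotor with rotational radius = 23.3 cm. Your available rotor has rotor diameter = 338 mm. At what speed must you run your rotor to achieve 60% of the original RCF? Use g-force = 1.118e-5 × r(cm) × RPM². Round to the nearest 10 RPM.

≈ 27510 RPM

RCF = 1.118 × 10⁻⁵ × r × N²
RCF_original = 1.118 × 10⁻⁵ × 23.3 × (30250)² = 1.118 × 10⁻⁵ × 23.3 × 915,062,500 ≈ 238,368.3 × g
Target RCF = 0.6 × 238,368.3 ≈ 143,021 × g
Your rotor: r = 338 mm / 2 = 169 mm = 16.9 cm
143,021 = 1.118 × 10⁻⁵ × 16.9 × N²
N² = 143,021 / (18.8942 × 10⁻⁵) = 756,957,161
N ≈ √756,957,161 ≈ 27,512.9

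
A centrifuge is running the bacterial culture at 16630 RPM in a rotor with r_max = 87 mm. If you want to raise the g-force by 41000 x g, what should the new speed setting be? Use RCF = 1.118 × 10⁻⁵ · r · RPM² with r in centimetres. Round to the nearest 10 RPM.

26420 RPM

r = 87 mm = 8.7 cm
Current RCF = 1.118 × 10⁻⁵ × 8.7 × (16630)² = 1.118 × 10⁻⁵ × 8.7 × 276,556,900 ≈ 26,899.6 × g
Target RCF = 26,899.6 + 41,000 = 67,899.6 × g
N² = 67,899.6 / (9.7266 × 10⁻⁵) = 698,081,550
N ≈ √698,081,550 ≈ 26,421.2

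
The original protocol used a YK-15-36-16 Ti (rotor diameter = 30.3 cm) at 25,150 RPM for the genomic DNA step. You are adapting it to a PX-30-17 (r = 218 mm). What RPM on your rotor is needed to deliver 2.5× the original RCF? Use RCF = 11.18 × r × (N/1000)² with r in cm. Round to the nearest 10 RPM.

≈ 33150 RPM

Original rotor: r = 30.3 / 2 = 15.15 cm
RCF_original = 11.18 × 15.15 × (25.15)² = 11.18 × 15.15 × 632.5225 ≈ 107,134.8 × g
Target RCF = 2.5 × 107,134.8 ≈ 267,837 × g
Your rotor: r = 218 mm = 21.8 cm
267,837 = 11.18 × 21.8 × (N/1000)²
(N/1000)² = 267,837 / 243.724 = 1098.936
N = 1000 × √1098.936 ≈ 33,150.2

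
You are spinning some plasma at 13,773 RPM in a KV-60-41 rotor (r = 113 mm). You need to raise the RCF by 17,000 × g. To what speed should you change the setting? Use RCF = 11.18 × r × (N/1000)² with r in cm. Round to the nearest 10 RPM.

r = 113 mm = 11.3 cm
Current RCF = 11.18 × 11.3 × (13.773)² = 11.18 × 11.3 × 189.695529 ≈ 23,965 × g
Target RCF = 23,965 + 17,000 = 40,965 × g
(N/1000)² = 40,965 / 126.334 = 324.2595
N = 1000 × √324.2595 ≈ 18,007.2

N₂ ≈ 18010 RPM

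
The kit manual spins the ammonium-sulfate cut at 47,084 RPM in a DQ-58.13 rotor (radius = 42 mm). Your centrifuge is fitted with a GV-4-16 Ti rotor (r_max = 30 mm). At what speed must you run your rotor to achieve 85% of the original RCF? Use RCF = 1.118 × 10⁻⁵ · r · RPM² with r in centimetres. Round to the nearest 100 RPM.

Original rotor: r = 42 mm = 4.2 cm
RCF_original = 1.118 × 10⁻⁵ × 4.2 × (47084)² = 1.118 × 10⁻⁵ × 4.2 × 2,216,903,056 ≈ 104,096.9 × g
Target RCF = 0.85 × 104,096.9 ≈ 88,482.4 × g
Your rotor: r = 30 mm = 3.0 cm
88,482.4 = 1.118 × 10⁻⁵ × 3 × N²
N² = 88,482.4 / (3.354 × 10⁻⁵) = 2,638,115,683
N ≈ √2,638,115,683 ≈ 51,362.6

≈ 51400 RPM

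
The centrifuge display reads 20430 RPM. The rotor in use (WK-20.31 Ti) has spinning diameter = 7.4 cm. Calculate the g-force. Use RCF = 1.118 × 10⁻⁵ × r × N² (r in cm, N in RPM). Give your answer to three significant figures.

r = 7.4 / 2 = 3.7 cm
RCF = 1.118 × 10⁻⁵ × r × N²
RCF = 1.118 × 10⁻⁵ × 3.7 × (20430)² = 1.118 × 10⁻⁵ × 3.7 × 417,384,900 ≈ 17,265.5 × g

17300 × g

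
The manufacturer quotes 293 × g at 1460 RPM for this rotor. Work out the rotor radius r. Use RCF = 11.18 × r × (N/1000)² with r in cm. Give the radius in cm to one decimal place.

RCF = 11.18 × r × (N/1000)²
293 = 11.18 × r × (1.46)²
r = 293 / (11.18 × 2.1316) = 293 / 23.83129 ≈ 12.295 cm

r ≈ 12.3 cm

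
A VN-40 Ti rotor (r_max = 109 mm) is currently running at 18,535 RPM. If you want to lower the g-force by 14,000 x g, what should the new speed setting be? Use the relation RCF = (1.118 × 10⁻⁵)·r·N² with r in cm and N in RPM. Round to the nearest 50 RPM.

≈ 15100 RPM

r = 109 mm = 10.9 cm
Current RCF = 1.118 × 10⁻⁵ × 10.9 × (18535)² = 1.118 × 10⁻⁵ × 10.9 × 343,546,225 ≈ 41,865.2 × g
Target RCF = 41,865.2 − 14,000 = 27,865.2 × g
N² = 27,865.2 / (12.1862 × 10⁻⁵) = 228,661,929
N ≈ √228,661,929 ≈ 15,121.6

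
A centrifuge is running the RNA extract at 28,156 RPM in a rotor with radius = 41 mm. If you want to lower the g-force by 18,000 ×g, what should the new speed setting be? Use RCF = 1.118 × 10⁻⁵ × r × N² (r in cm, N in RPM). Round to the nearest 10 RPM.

≈ 20000 RPM

r = 41 mm = 4.1 cm
Current RCF = 1.118 × 10⁻⁵ × 4.1 × (28156)² = 1.118 × 10⁻⁵ × 4.1 × 792,760,336 ≈ 36,338.5 × g
Target RCF = 36,338.5 − 18,000 = 18,338.5 × g
N² = 18,338.5 / (4.5838 × 10⁻⁵) = 400,071,993
N ≈ √400,071,993 ≈ 20,001.8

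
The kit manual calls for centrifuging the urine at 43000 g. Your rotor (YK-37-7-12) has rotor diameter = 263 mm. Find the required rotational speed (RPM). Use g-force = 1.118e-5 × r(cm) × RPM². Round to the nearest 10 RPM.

N ≈ 17100 RPM

r = 263 mm / 2 = 131.5 mm = 13.15 cm
43,000 = 1.118 × 10⁻⁵ × 13.15 × N²
N² = 43,000 / (14.7017 × 10⁻⁵) = 292,483,182
N ≈ √292,483,182 ≈ 17,102.1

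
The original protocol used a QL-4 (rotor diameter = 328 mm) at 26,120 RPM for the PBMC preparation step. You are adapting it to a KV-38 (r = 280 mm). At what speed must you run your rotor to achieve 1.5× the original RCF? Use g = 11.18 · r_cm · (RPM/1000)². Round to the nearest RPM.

≈ 24483 RPM

Original rotor: r = 328 mm / 2 = 164 mm = 16.4 cm
RCF_original = 11.18 × 16.4 × (26.12)² = 11.18 × 16.4 × 682.2544 ≈ 125,092.7 × g
Target RCF = 1.5 × 125,092.7 ≈ 187,639 × g
Your rotor: r = 280 mm = 28.0 cm
187,639 = 11.18 × 28 × (N/1000)²
(N/1000)² = 187,639 / 313.04 = 599.409
N = 1000 × √599.409 ≈ 24,482.8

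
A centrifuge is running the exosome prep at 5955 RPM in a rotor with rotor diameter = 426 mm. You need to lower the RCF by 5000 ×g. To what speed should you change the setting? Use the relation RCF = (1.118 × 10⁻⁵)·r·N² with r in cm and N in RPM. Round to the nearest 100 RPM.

r = 426 mm / 2 = 213 mm = 21.3 cm
Current RCF = 1.118 × 10⁻⁵ × 21.3 × (5955)² = 1.118 × 10⁻⁵ × 21.3 × 35,462,025 ≈ 8,444.7 × g
Target RCF = 8,444.7 − 5,000 = 3,444.7 × g
N² = 3,444.7 / (23.8134 × 10⁻⁵) = 14,465,385
N ≈ √14,465,385 ≈ 3,803.3

≈ 3800 RPM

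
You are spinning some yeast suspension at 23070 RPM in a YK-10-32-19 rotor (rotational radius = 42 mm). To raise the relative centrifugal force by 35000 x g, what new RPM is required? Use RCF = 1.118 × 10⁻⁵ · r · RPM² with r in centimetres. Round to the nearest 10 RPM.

35740 RPM

r = 42 mm = 4.2 cm
Current RCF = 1.118 × 10⁻⁵ × 4.2 × (23070)² = 1.118 × 10⁻⁵ × 4.2 × 532,224,900 ≈ 24,991.2 × g
Target RCF = 24,991.2 + 35,000 = 59,991.2 × g
N² = 59,991.2 / (4.6956 × 10⁻⁵) = 1,277,604,566
N ≈ √1,277,604,566 ≈ 35,743.6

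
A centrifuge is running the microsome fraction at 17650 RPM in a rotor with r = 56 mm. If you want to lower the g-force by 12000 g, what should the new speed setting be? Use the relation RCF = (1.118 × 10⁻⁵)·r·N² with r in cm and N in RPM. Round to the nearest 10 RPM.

≈ 10950 RPM

r = 56 mm = 5.6 cm
Current RCF = 1.118 × 10⁻⁵ × 5.6 × (17650)² = 1.118 × 10⁻⁵ × 5.6 × 311,522,500 ≈ 19,503.8 × g
Target RCF = 19,503.8 − 12,000 = 7,503.8 × g
N² = 7,503.8 / (6.2608 × 10⁻⁵) = 119,853,693
N ≈ √119,853,693 ≈ 10,947.8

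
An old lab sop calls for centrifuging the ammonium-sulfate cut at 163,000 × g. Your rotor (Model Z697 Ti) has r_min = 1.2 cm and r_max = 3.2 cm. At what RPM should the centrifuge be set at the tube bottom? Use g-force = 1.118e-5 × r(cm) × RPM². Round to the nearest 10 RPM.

67500 RPM

Use r_max = 3.2 cm.
163,000 = 1.118 × 10⁻⁵ × 3.2 × N²
N² = 163,000 / (3.5776 × 10⁻⁵) = 4,556,127,013
N ≈ √4,556,127,013 ≈ 67,499.1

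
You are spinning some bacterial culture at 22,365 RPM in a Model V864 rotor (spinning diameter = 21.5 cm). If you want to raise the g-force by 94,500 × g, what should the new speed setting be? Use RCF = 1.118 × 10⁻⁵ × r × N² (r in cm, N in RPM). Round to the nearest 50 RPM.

≈ 35850 RPM

r = 21.5 / 2 = 10.75 cm
Current RCF = 1.118 × 10⁻⁵ × 10.75 × (22365)² = 1.118 × 10⁻⁵ × 10.75 × 500,193,225 ≈ 60,115.7 × g
Target RCF = 60,115.7 + 94,500 = 154,615.7 × g
N² = 154,615.7 / (12.0185 × 10⁻⁵) = 1,286,480,842
N ≈ √1,286,480,842 ≈ 35,867.5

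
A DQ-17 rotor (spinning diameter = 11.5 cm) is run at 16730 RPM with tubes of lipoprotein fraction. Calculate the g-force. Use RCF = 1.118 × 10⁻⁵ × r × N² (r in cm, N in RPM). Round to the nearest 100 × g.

r = 11.5 / 2 = 5.75 cm
RCF = 1.118 × 10⁻⁵ × 5.75 × (16730)² = 1.118 × 10⁻⁵ × 5.75 × 279,892,900 ≈ 17,992.9 × g

RCF ≈ 18000 g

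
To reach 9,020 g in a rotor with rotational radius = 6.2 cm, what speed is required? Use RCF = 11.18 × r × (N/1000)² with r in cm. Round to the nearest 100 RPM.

11400 RPM

9,020 = 11.18 × 6.2 × (N/1000)²
(N/1000)² = 9,020 / 69.316 = 130.1287
N = 1000 × √130.1287 ≈ 11,407.4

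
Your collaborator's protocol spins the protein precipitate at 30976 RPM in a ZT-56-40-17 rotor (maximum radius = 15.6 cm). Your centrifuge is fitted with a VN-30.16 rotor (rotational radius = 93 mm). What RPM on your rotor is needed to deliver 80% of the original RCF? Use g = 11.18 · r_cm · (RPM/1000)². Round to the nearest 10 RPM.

35880 RPM

RCF = 11.18 × r × (N/1000)²
RCF_original = 11.18 × 15.6 × (30.976)² = 11.18 × 15.6 × 959.512576 ≈ 167,346.7 × g
Target RCF = 0.8 × 167,346.7 ≈ 133,877.4 × g
Your rotor: r = 93 mm = 9.3 cm
133,877.4 = 11.18 × 9.3 × (N/1000)²
(N/1000)² = 133,877.4 / 103.974 = 1287.605
N = 1000 × √1287.605 ≈ 35,883.2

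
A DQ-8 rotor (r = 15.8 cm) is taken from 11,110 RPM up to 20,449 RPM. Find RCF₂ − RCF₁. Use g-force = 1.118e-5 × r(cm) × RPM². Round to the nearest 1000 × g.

RCF₁ = 1.118 × 10⁻⁵ × 15.8 × (11110)² = 1.118 × 10⁻⁵ × 15.8 × 123,432,100 ≈ 21,803.5 × g
RCF₂ = 1.118 × 10⁻⁵ × 15.8 × (20449)² = 1.118 × 10⁻⁵ × 15.8 × 418,161,601 ≈ 73,865.7 × g
Increase = 73,865.7 − 21,803.5 = 52,062.2

≈ 52000 x g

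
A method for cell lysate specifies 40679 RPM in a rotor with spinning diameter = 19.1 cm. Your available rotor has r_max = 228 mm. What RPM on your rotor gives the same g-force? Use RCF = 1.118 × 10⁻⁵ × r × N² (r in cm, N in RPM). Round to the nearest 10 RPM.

Original rotor: r = 19.1 / 2 = 9.55 cm
RCF_original = 1.118 × 10⁻⁵ × 9.55 × (40679)² = 1.118 × 10⁻⁵ × 9.55 × 1,654,781,041 ≈ 176,679.3 × g
Your rotor: r = 228 mm = 22.8 cm
176,679.3 = 1.118 × 10⁻⁵ × 22.8 × N²
N² = 176,679.3 / (25.4904 × 10⁻⁵) = 693,120,940
N ≈ √693,120,940 ≈ 26,327.2

≈ 26330 RPM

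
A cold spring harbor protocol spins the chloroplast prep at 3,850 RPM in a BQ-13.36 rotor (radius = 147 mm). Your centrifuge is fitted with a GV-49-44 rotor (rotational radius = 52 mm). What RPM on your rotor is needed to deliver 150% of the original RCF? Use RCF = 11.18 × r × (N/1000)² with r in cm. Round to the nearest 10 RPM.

Original rotor: r = 147 mm = 14.7 cm
RCF = 11.18 × r × (N/1000)²
RCF_original = 11.18 × 14.7 × (3.85)² = 11.18 × 14.7 × 14.8225 ≈ 2,436 × g
Target RCF = 1.5 × 2,436 ≈ 3,654 × g
Your rotor: r = 52 mm = 5.2 cm
3,654 = 11.18 × 5.2 × (N/1000)²
(N/1000)² = 3,654 / 58.136 = 62.85262
N = 1000 × √62.85262 ≈ 7,928.0

7930 RPM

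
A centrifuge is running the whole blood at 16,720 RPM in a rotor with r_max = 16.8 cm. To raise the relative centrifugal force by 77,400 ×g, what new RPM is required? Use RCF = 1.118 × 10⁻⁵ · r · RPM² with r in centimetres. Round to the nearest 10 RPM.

≈ 26300 RPM

Current RCF = 1.118 × 10⁻⁵ × 16.8 × (16720)² = 1.118 × 10⁻⁵ × 16.8 × 279,558,400 ≈ 52,507.8 × g
Target RCF = 52,507.8 + 77,400 = 129,907.8 × g
N² = 129,907.8 / (18.7824 × 10⁻⁵) = 691,646,435
N ≈ √691,646,435 ≈ 26,299.2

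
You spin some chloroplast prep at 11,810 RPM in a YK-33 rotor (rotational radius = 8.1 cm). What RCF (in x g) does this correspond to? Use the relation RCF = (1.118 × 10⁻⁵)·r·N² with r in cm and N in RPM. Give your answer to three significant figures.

RCF ≈ 12600 x g

RCF = 1.118 × 10⁻⁵ × r × N²
RCF = 1.118 × 10⁻⁵ × 8.1 × (11810)² = 1.118 × 10⁻⁵ × 8.1 × 139,476,100 ≈ 12,630.7 × g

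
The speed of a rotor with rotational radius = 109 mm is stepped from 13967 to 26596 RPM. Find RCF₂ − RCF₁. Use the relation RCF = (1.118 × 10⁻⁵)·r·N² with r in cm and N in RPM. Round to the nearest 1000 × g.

r = 109 mm = 10.9 cm
RCF₁ = 1.118 × 10⁻⁵ × 10.9 × (13967)² = 1.118 × 10⁻⁵ × 10.9 × 195,077,089 ≈ 23,772.5 × g
RCF₂ = 1.118 × 10⁻⁵ × 10.9 × (26596)² = 1.118 × 10⁻⁵ × 10.9 × 707,347,216 ≈ 86,198.7 × g
Increase = 86,198.7 − 23,772.5 = 62,426.2

62000 x g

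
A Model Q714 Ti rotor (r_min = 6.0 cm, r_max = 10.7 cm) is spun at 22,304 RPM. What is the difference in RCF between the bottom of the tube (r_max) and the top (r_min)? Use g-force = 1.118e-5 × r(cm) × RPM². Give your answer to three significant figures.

ΔRCF ≈ 26100 x g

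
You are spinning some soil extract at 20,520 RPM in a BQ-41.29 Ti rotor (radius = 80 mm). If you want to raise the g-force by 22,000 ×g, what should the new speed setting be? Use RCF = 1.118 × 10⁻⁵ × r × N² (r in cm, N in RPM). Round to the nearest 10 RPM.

≈ 25830 RPM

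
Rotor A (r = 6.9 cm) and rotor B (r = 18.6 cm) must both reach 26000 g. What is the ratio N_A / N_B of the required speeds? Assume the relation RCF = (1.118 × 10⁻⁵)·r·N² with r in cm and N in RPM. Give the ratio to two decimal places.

1.64

At fixed RCF, N ∝ 1/√r, so N_A/N_B = √(r_B/r_A) = √(18.6/6.9) = √2.695652 = 1.6418.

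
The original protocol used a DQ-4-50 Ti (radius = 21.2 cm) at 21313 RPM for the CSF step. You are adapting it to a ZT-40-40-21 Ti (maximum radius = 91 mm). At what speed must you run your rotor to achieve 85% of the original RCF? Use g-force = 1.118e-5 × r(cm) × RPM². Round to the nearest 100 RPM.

RCF_original = 1.118 × 10⁻⁵ × 21.2 × (21313)² = 1.118 × 10⁻⁵ × 21.2 × 454,243,969 ≈ 107,663.1 × g
Target RCF = 0.85 × 107,663.1 ≈ 91,513.6 × g
Your rotor: r = 91 mm = 9.1 cm
91,513.6 = 1.118 × 10⁻⁵ × 9.1 × N²
N² = 91,513.6 / (10.1738 × 10⁻⁵) = 899,502,644
N ≈ √899,502,644 ≈ 29,991.7

≈ 30000 RPM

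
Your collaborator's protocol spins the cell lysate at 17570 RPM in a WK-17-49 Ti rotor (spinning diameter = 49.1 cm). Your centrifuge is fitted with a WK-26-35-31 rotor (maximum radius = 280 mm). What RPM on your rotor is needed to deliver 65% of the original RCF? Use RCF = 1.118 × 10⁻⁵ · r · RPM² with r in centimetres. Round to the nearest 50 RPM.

Original rotor: r = 49.1 / 2 = 24.55 cm
RCF_original = 1.118 × 10⁻⁵ × 24.55 × (17570)² = 1.118 × 10⁻⁵ × 24.55 × 308,704,900 ≈ 84,729.9 × g
Target RCF = 0.65 × 84,729.9 ≈ 55,074.4 × g
Your rotor: r = 280 mm = 28.0 cm
55,074.4 = 1.118 × 10⁻⁵ × 28 × N²
N² = 55,074.4 / (31.304 × 10⁻⁵) = 175,934,066
N ≈ √175,934,066 ≈ 13,264.0

13250 RPM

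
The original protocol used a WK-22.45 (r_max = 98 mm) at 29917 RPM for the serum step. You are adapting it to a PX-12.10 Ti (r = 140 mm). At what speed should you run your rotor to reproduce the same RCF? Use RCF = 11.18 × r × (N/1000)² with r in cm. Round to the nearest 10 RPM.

Original rotor: r = 98 mm = 9.8 cm
RCF_original = 11.18 × 9.8 × (29.917)² = 11.18 × 9.8 × 895.026889 ≈ 98,062.7 × g
Your rotor: r = 140 mm = 14.0 cm
98,062.7 = 11.18 × 14 × (N/1000)²
(N/1000)² = 98,062.7 / 156.52 = 626.5187
N = 1000 × √626.5187 ≈ 25,030.4

25030 RPM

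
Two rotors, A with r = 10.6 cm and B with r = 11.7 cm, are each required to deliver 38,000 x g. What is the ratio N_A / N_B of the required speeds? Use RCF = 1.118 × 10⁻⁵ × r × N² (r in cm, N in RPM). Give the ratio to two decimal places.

1.05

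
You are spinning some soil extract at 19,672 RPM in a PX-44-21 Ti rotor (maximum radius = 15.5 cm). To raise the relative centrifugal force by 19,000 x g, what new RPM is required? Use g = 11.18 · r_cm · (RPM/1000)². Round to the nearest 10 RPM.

22290 RPM

Current RCF = 11.18 × 15.5 × (19.672)² = 11.18 × 15.5 × 386.987584 ≈ 67,061.1 × g
Target RCF = 67,061.1 + 19,000 = 86,061.1 × g
(N/1000)² = 86,061.1 / 173.29 = 496.6305
N = 1000 × √496.6305 ≈ 22,285.2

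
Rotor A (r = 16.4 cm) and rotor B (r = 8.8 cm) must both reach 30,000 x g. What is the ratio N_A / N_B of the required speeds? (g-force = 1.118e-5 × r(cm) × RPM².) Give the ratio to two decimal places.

0.73

At fixed RCF, N ∝ 1/√r, so N_A/N_B = √(r_B/r_A) = √(8.8/16.4) = √0.536585 = 0.7325.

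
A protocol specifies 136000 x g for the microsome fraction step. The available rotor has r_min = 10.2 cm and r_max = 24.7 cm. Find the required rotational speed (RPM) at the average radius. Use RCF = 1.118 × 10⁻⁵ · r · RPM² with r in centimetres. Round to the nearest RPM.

N ≈ 26403 RPM

r_avg = (10.2 + 24.7) / 2 = 17.45 cm
RCF = 1.118 × 10⁻⁵ × r × N²
136,000 = 1.118 × 10⁻⁵ × 17.45 × N²
N² = 136,000 / (19.5091 × 10⁻⁵) = 697,110,579
N ≈ √697,110,579 ≈ 26,402.9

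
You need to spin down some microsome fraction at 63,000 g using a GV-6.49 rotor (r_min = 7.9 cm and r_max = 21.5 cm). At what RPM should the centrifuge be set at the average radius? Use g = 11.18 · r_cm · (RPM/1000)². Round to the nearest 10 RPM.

N ≈ 19580 RPM

r_avg = (7.9 + 21.5) / 2 = 14.7 cm
63,000 = 11.18 × 14.7 × (N/1000)²
(N/1000)² = 63,000 / 164.346 = 383.3376
N = 1000 × √383.3376 ≈ 19,579.0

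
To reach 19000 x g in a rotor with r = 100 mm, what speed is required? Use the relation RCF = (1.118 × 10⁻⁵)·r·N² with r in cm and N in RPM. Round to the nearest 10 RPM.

r = 100 mm = 10.0 cm
19,000 = 1.118 × 10⁻⁵ × 10 × N²
N² = 19,000 / (11.18 × 10⁻⁵) = 169,946,333
N ≈ √169,946,333 ≈ 13,036.3

≈ 13040 RPM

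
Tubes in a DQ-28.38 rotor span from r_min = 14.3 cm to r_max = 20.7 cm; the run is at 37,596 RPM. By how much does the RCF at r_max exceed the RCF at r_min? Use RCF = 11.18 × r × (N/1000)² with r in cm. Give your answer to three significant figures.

RCF_max = 11.18 × 20.7 × (37.596)² = 11.18 × 20.7 × 1,413.459216 ≈ 327,111.2 × g
RCF_min = 11.18 × 14.3 × (37.596)² = 11.18 × 14.3 × 1,413.459216 ≈ 225,975.4 × g
ΔRCF = 327,111.2 − 225,975.4 = 101,135.8

≈ 101000 x g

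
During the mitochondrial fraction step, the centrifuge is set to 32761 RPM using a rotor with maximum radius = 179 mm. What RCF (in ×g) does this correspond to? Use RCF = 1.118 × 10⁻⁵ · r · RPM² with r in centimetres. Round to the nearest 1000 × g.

r = 179 mm = 17.9 cm
RCF = 1.118 × 10⁻⁵ × 17.9 × (32761)² = 1.118 × 10⁻⁵ × 17.9 × 1,073,283,121 ≈ 214,787.6 × g

215000 ×g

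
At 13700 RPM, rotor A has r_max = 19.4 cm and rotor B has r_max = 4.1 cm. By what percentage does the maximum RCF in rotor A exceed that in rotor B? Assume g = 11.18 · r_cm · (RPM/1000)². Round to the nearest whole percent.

373%

At equal RPM, RCF scales linearly with r: ratio = 19.4 / 4.1 = 4.7317.
So rotor A delivers 373.2% more g-force.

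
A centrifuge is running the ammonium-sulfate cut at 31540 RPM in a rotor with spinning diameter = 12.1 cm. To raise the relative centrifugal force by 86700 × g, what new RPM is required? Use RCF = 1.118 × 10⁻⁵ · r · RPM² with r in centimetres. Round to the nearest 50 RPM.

r = 12.1 / 2 = 6.05 cm
Current RCF = 1.118 × 10⁻⁵ × 6.05 × (31540)² = 1.118 × 10⁻⁵ × 6.05 × 994,771,600 ≈ 67,285.4 × g
Target RCF = 67,285.4 + 86,700 = 153,985.4 × g
N² = 153,985.4 / (6.7639 × 10⁻⁵) = 2,276,577,123
N ≈ √2,276,577,123 ≈ 47,713.5

47700 RPM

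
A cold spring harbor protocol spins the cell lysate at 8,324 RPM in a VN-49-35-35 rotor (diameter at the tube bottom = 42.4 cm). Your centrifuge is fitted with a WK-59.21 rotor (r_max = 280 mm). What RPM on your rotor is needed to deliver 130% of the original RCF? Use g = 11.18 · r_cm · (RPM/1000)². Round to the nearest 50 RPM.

≈ 8250 RPM

Original rotor: r = 42.4 / 2 = 21.2 cm
RCF = 11.18 × r × (N/1000)²
RCF_original = 11.18 × 21.2 × (8.324)² = 11.18 × 21.2 × 69.288976 ≈ 16,422.6 × g
Target RCF = 1.3 × 16,422.6 ≈ 21,349.4 × g
Your rotor: r = 280 mm = 28.0 cm
21,349.4 = 11.18 × 28 × (N/1000)²
(N/1000)² = 21,349.4 / 313.04 = 68.20023
N = 1000 × √68.20023 ≈ 8,258.3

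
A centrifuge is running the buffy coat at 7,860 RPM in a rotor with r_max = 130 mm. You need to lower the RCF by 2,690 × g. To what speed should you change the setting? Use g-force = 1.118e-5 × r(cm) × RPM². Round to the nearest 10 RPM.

r = 130 mm = 13.0 cm
Current RCF = 1.118 × 10⁻⁵ × 13 × (7860)² = 1.118 × 10⁻⁵ × 13 × 61,779,600 ≈ 8,979 × g
Target RCF = 8,979 − 2,690 = 6,289 × g
N² = 6,289 / (14.534 × 10⁻⁵) = 43,270,951
N ≈ √43,270,951 ≈ 6,578.1

≈ 6580 RPM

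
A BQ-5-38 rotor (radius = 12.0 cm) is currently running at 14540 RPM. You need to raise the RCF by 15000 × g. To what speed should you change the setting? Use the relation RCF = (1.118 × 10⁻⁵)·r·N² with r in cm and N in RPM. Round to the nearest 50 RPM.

Current RCF = 1.118 × 10⁻⁵ × 12 × (14540)² = 1.118 × 10⁻⁵ × 12 × 211,411,600 ≈ 28,363 × g
Target RCF = 28,363 + 15,000 = 43,363 × g
N² = 43,363 / (13.416 × 10⁻⁵) = 323,218,545
N ≈ √323,218,545 ≈ 17,978.3

18000 RPM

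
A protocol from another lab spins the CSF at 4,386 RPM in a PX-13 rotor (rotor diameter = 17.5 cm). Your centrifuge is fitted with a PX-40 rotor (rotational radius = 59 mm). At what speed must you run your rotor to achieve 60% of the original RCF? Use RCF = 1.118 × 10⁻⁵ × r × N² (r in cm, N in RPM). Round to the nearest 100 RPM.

4100 RPM

Original rotor: r = 17.5 / 2 = 8.75 cm
RCF_original = 1.118 × 10⁻⁵ × 8.75 × (4386)² = 1.118 × 10⁻⁵ × 8.75 × 19,236,996 ≈ 1,881.9 × g
Target RCF = 0.6 × 1,881.9 ≈ 1,129.1 × g
Your rotor: r = 59 mm = 5.9 cm
1,129.1 = 1.118 × 10⁻⁵ × 5.9 × N²
N² = 1,129.1 / (6.5962 × 10⁻⁵) = 17,117,431
N ≈ √17,117,431 ≈ 4,137.3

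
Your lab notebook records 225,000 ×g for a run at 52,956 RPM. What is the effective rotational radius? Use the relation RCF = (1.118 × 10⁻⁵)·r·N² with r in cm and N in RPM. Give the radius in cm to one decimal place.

r ≈ 7.2 cm

225000 = 1.118 × 10⁻⁵ × r × (52956)²
r = 225000 / (1.118 × 10⁻⁵ × 2,804,337,936) = 225000 / 31352.5 ≈ 7.176 cm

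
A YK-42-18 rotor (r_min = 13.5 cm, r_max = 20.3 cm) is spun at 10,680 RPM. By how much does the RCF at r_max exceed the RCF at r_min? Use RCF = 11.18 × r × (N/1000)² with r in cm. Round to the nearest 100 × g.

≈ 8700 × g

RCF_max = 11.18 × 20.3 × (10.68)² = 11.18 × 20.3 × 114.0624 ≈ 25,886.9 × g
RCF_min = 11.18 × 13.5 × (10.68)² = 11.18 × 13.5 × 114.0624 ≈ 17,215.4 × g
ΔRCF = 25,886.9 − 17,215.4 = 8,671.5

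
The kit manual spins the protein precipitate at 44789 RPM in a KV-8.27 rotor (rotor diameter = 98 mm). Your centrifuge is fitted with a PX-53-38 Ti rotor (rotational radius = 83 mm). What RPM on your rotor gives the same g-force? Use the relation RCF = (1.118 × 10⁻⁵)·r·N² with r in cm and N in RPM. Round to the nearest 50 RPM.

Original rotor: r = 98 mm / 2 = 49 mm = 4.9 cm
RCF_original = 1.118 × 10⁻⁵ × 4.9 × (44789)² = 1.118 × 10⁻⁵ × 4.9 × 2,006,054,521 ≈ 109,895.7 × g
Your rotor: r = 83 mm = 8.3 cm
109,895.7 = 1.118 × 10⁻⁵ × 8.3 × N²
N² = 109,895.7 / (9.2794 × 10⁻⁵) = 1,184,297,476
N ≈ √1,184,297,476 ≈ 34,413.6

≈ 34400 RPM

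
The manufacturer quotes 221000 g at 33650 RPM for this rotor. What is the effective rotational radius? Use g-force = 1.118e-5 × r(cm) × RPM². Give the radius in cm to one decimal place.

RCF = 1.118 × 10⁻⁵ × r × N²
221000 = 1.118 × 10⁻⁵ × r × (33650)²
r = 221000 / (1.118 × 10⁻⁵ × 1,132,322,500) = 221000 / 12659.37 ≈ 17.457 cm

r ≈ 17.5 cm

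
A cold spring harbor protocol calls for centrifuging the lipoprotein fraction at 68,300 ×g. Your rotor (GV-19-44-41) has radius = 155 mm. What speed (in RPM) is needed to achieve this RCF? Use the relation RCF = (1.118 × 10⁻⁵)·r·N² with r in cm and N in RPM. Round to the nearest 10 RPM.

r = 155 mm = 15.5 cm
RCF = 1.118 × 10⁻⁵ × r × N²
68,300 = 1.118 × 10⁻⁵ × 15.5 × N²
N² = 68,300 / (17.329 × 10⁻⁵) = 394,136,996
N ≈ √394,136,996 ≈ 19,852.9

19850 RPM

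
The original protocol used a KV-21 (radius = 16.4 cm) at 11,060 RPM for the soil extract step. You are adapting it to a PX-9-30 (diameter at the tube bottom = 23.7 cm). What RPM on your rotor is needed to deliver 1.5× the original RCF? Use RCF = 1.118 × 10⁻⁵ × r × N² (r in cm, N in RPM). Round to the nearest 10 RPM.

≈ 15940 RPM

RCF_original = 1.118 × 10⁻⁵ × 16.4 × (11060)² = 1.118 × 10⁻⁵ × 16.4 × 122,323,600 ≈ 22,428.3 × g
Target RCF = 1.5 × 22,428.3 ≈ 33,642.4 × g
Your rotor: r = 23.7 / 2 = 11.85 cm
33,642.4 = 1.118 × 10⁻⁵ × 11.85 × N²
N² = 33,642.4 / (13.2483 × 10⁻⁵) = 253,937,486
N ≈ √253,937,486 ≈ 15,935.4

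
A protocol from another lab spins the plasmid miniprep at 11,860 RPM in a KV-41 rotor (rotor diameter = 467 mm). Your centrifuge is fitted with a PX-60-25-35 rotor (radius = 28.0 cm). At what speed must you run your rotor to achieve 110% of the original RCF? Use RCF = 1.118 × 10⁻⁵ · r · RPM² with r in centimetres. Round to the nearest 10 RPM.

11360 RPM

Original rotor: r = 467 mm / 2 = 233.5 mm = 23.35 cm
RCF_original = 1.118 × 10⁻⁵ × 23.35 × (11860)² = 1.118 × 10⁻⁵ × 23.35 × 140,659,600 ≈ 36,719.6 × g
Target RCF = 1.1 × 36,719.6 ≈ 40,391.6 × g
40,391.6 = 1.118 × 10⁻⁵ × 28 × N²
N² = 40,391.6 / (31.304 × 10⁻⁵) = 129,030,156
N ≈ √129,030,156 ≈ 11,359.1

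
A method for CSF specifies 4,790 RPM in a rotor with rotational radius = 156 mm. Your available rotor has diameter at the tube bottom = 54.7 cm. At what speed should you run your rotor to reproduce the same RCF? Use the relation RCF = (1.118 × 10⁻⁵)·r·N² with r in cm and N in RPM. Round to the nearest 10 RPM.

Original rotor: r = 156 mm = 15.6 cm
RCF_original = 1.118 × 10⁻⁵ × 15.6 × (4790)² = 1.118 × 10⁻⁵ × 15.6 × 22,944,100 ≈ 4,001.6 × g
Your rotor: r = 54.7 / 2 = 27.35 cm
4,001.6 = 1.118 × 10⁻⁵ × 27.35 × N²
N² = 4,001.6 / (30.5773 × 10⁻⁵) = 13,086,832
N ≈ √13,086,832 ≈ 3,617.6

≈ 3620 RPM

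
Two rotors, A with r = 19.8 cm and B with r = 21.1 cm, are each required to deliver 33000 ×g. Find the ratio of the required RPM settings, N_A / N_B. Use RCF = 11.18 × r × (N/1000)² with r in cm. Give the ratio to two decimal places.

1.03

At fixed RCF, N ∝ 1/√r, so N_A/N_B = √(r_B/r_A) = √(21.1/19.8) = √1.065657 = 1.0323.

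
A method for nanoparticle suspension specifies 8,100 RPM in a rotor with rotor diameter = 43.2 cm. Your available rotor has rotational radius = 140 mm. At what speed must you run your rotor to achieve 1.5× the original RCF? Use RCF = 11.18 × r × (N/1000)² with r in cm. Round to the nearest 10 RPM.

12320 RPM

Original rotor: r = 43.2 / 2 = 21.6 cm
RCF_original = 11.18 × 21.6 × (8.1)² = 11.18 × 21.6 × 65.61 ≈ 15,844 × g
Target RCF = 1.5 × 15,844 ≈ 23,766 × g
Your rotor: r = 140 mm = 14.0 cm
23,766 = 11.18 × 14 × (N/1000)²
(N/1000)² = 23,766 / 156.52 = 151.84
N = 1000 × √151.84 ≈ 12,322.3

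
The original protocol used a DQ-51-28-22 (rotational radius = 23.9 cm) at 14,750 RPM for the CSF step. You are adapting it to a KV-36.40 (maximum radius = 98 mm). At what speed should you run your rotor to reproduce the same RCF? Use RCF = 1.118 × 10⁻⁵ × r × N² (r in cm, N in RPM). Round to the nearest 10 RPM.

≈ 23030 RPM

RCF_original = 1.118 × 10⁻⁵ × 23.9 × (14750)² = 1.118 × 10⁻⁵ × 23.9 × 217,562,500 ≈ 58,133.1 × g
Your rotor: r = 98 mm = 9.8 cm
58,133.1 = 1.118 × 10⁻⁵ × 9.8 × N²
N² = 58,133.1 / (10.9564 × 10⁻⁵) = 530,585,776
N ≈ √530,585,776 ≈ 23,034.4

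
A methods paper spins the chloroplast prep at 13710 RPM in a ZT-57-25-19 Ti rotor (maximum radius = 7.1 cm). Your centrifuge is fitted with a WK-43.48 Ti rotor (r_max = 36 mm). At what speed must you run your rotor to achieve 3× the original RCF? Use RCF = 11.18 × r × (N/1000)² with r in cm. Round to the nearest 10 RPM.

RCF = 11.18 × r × (N/1000)²
RCF_original = 11.18 × 7.1 × (13.71)² = 11.18 × 7.1 × 187.9641 ≈ 14,920.2 × g
Target RCF = 3 × 14,920.2 ≈ 44,760.6 × g
Your rotor: r = 36 mm = 3.6 cm
44,760.6 = 11.18 × 3.6 × (N/1000)²
(N/1000)² = 44,760.6 / 40.248 = 1112.12
N = 1000 × √1112.12 ≈ 33,348.5

≈ 33350 RPM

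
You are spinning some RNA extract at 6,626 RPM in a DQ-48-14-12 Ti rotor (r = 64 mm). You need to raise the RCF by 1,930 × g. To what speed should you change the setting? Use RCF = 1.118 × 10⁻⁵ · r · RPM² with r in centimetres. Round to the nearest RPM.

≈ 8419 RPM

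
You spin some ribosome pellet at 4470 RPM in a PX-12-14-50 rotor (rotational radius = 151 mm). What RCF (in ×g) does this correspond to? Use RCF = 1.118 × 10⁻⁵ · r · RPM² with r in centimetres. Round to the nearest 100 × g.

≈ 3400 ×g

r = 151 mm = 15.1 cm
RCF = 1.118 × 10⁻⁵ × 15.1 × (4470)² = 1.118 × 10⁻⁵ × 15.1 × 19,980,900 ≈ 3,373.1 × g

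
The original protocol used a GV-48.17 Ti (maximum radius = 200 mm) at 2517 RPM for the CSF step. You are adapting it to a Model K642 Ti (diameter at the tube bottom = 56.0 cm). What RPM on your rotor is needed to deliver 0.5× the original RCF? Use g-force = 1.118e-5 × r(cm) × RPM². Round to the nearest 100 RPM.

≈ 1500 RPM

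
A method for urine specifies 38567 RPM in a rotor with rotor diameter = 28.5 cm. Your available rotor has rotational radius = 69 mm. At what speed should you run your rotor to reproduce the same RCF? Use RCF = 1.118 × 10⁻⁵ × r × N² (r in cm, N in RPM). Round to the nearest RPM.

55424 RPM

Original rotor: r = 28.5 / 2 = 14.25 cm
RCF_original = 1.118 × 10⁻⁵ × 14.25 × (38567)² = 1.118 × 10⁻⁵ × 14.25 × 1,487,413,489 ≈ 236,967.3 × g
Your rotor: r = 69 mm = 6.9 cm
236,967.3 = 1.118 × 10⁻⁵ × 6.9 × N²
N² = 236,967.3 / (7.7142 × 10⁻⁵) = 3,071,832,465
N ≈ √3,071,832,465 ≈ 55,424.1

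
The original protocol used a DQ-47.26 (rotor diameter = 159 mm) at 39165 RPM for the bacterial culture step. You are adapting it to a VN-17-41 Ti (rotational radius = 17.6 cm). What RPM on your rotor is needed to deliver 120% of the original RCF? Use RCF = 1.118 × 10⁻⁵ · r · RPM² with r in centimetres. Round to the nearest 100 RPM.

Original rotor: r = 159 mm / 2 = 79.5 mm = 7.95 cm
RCF_original = 1.118 × 10⁻⁵ × 7.95 × (39165)² = 1.118 × 10⁻⁵ × 7.95 × 1,533,897,225 ≈ 136,334.3 × g
Target RCF = 1.2 × 136,334.3 ≈ 163,601.2 × g
163,601.2 = 1.118 × 10⁻⁵ × 17.6 × N²
N² = 163,601.2 / (19.6768 × 10⁻⁵) = 831,442,104
N ≈ √831,442,104 ≈ 28,834.7

28800 RPM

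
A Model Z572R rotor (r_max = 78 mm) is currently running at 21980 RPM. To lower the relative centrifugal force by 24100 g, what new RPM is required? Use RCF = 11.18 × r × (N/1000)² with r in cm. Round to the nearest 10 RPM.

14380 RPM

r = 78 mm = 7.8 cm
Current RCF = 11.18 × 7.8 × (21.98)² = 11.18 × 7.8 × 483.1204 ≈ 42,130 × g
Target RCF = 42,130 − 24,100 = 18,030 × g
(N/1000)² = 18,030 / 87.204 = 206.7566
N = 1000 × √206.7566 ≈ 14,379.0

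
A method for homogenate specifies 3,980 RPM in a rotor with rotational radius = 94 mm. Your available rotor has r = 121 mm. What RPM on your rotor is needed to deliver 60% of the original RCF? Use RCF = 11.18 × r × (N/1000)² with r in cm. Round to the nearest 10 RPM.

2720 RPM

Original rotor: r = 94 mm = 9.4 cm
RCF_original = 11.18 × 9.4 × (3.98)² = 11.18 × 9.4 × 15.8404 ≈ 1,664.7 × g
Target RCF = 0.6 × 1,664.7 ≈ 998.8 × g
Your rotor: r = 121 mm = 12.1 cm
998.8 = 11.18 × 12.1 × (N/1000)²
(N/1000)² = 998.8 / 135.278 = 7.383314
N = 1000 × √7.383314 ≈ 2,717.2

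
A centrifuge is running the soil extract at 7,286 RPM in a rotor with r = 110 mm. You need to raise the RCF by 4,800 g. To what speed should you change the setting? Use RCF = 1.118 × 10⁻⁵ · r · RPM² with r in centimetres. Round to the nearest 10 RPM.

9600 RPM

r = 110 mm = 11.0 cm
Current RCF = 1.118 × 10⁻⁵ × 11 × (7286)² = 1.118 × 10⁻⁵ × 11 × 53,085,796 ≈ 6,528.5 × g
Target RCF = 6,528.5 + 4,800 = 11,328.5 × g
N² = 11,328.5 / (12.298 × 10⁻⁵) = 92,116,604
N ≈ √92,116,604 ≈ 9,597.7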